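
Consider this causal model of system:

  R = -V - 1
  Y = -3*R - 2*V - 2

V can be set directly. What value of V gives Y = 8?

Substituting into the Y equation gives Y = V + 1.
Solve V + 1 = 8: V = (8 - 1) / 1 = 7.

V = 7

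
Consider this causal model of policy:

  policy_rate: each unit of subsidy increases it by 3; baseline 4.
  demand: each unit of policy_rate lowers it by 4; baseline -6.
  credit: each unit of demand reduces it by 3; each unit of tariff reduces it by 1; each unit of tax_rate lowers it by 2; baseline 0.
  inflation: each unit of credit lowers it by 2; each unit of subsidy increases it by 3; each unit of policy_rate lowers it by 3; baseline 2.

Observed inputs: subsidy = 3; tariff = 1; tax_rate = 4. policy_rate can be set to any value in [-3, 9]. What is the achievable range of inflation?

Intervening on policy_rate fixes its value directly, overriding its dependence on subsidy.
Substituting into the credit equation gives credit = 12*policy_rate + 9.
Substituting into the inflation equation gives inflation = -27*policy_rate - 7.
Linear in policy_rate, so extremes are at the endpoints: policy_rate = -3 gives inflation = 74; policy_rate = 9 gives inflation = -250.

-250 to 74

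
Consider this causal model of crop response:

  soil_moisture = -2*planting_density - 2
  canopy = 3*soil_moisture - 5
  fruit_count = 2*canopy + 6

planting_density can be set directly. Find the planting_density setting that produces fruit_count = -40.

Substituting into the canopy equation gives canopy = -6*planting_density - 11.
Substituting into the fruit_count equation gives fruit_count = -12*planting_density - 16.
Solve -12*planting_density - 16 = -40: planting_density = (-40 + 16) / -12 = 2.

planting_density = 2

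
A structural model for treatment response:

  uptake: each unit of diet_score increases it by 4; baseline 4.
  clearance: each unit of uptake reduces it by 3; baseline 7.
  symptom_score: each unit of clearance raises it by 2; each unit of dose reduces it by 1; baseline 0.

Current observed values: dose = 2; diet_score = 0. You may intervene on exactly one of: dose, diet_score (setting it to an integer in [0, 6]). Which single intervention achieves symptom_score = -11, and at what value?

Intervening on dose: with other inputs at their observed values, symptom_score = -dose - 10. Solving for -11 gives dose = 1, within [0, 6].
Intervening on diet_score: symptom_score = -24*diet_score - 12. Reaching -11 requires diet_score = -1/24, not an integer.

set dose = 1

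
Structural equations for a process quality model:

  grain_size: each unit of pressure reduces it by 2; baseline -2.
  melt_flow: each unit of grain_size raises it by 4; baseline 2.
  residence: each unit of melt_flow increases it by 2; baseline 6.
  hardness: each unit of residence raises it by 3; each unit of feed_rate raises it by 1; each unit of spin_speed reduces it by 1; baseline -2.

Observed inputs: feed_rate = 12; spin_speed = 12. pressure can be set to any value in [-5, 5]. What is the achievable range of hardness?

-260 to 220

Substituting into the melt_flow equation gives melt_flow = -8*pressure - 6.
Substituting into the residence equation gives residence = -16*pressure - 6.
So hardness = -48*pressure - 20.
Linear in pressure, so extremes are at the endpoints: pressure = -5 gives hardness = 220; pressure = 5 gives hardness = -260.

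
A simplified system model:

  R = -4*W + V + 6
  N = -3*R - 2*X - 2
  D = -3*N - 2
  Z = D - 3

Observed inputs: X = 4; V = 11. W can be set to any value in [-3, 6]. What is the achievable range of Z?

Substituting into the R equation gives R = -4*W + 17.
Substituting into the N equation gives N = 12*W - 61.
Substituting into the D equation gives D = -36*W + 181.
Z becomes -36*W + 178.
Linear in W, so extremes are at the endpoints: W = -3 gives Z = 286; W = 6 gives Z = -38.

-38 to 286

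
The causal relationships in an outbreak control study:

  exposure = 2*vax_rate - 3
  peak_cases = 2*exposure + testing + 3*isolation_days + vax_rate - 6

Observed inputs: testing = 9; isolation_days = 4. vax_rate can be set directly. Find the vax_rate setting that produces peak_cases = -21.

vax_rate = -6

Substituting into the peak_cases equation gives peak_cases = 5*vax_rate + 9.
Solve 5*vax_rate + 9 = -21: vax_rate = (-21 - 9) / 5 = -6.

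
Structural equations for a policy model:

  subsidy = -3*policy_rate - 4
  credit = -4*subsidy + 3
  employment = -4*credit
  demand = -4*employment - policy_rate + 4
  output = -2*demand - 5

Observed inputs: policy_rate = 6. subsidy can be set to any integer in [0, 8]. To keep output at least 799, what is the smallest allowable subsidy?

Intervening on subsidy fixes its value directly, overriding its dependence on policy_rate.
Substituting into the employment equation gives employment = 16*subsidy - 12.
demand becomes -64*subsidy + 46.
Substituting into the output equation gives output = 128*subsidy - 97.
Require 128*subsidy - 97 ≥ 799, so subsidy ≥ 7.
The smallest integer in [0, 8] satisfying this is 7.

subsidy = 7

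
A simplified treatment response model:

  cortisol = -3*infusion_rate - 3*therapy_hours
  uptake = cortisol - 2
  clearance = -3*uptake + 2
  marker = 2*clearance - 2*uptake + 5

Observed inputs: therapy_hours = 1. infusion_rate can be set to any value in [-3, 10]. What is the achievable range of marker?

Substituting into the cortisol equation gives cortisol = -3*infusion_rate - 3.
Substituting into the uptake equation gives uptake = -3*infusion_rate - 5.
Substituting into the clearance equation gives clearance = 9*infusion_rate + 17.
marker becomes 24*infusion_rate + 49.
Linear in infusion_rate, so extremes are at the endpoints: infusion_rate = -3 gives marker = -23; infusion_rate = 10 gives marker = 289.

-23 to 289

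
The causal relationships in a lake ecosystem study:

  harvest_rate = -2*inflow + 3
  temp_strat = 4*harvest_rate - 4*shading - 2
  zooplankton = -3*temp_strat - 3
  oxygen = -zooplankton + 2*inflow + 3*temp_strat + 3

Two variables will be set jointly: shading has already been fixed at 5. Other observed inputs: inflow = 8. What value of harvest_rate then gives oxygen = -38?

With shading held at 5:
Intervening on harvest_rate fixes its value directly, overriding its dependence on inflow.
Substituting into the temp_strat equation gives temp_strat = 4*harvest_rate - 22.
This gives zooplankton = -12*harvest_rate + 63.
This gives oxygen = 24*harvest_rate - 110.
Solve 24*harvest_rate - 110 = -38: harvest_rate = (-38 + 110) / 24 = 3.

harvest_rate = 3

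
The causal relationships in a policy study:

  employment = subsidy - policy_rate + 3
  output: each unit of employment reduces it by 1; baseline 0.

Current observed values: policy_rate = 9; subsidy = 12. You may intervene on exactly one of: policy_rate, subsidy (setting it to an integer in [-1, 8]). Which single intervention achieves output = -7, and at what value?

set policy_rate = 8

Intervening on policy_rate: with other inputs at their observed values, output = policy_rate - 15. Solving for -7 gives policy_rate = 8, within [-1, 8].
Intervening on subsidy: output = -subsidy + 6. Reaching -7 requires subsidy = 13, outside [-1, 8].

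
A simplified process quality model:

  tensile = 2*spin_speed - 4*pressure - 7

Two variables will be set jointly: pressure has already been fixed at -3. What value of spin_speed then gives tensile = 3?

spin_speed = -1

With pressure held at -3:
Substituting into the tensile equation gives tensile = 2*spin_speed + 5.
Solve 2*spin_speed + 5 = 3: spin_speed = (3 - 5) / 2 = -1.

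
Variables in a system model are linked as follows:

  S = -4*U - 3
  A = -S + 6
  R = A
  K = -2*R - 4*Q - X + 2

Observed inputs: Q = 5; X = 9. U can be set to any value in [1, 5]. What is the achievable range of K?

-85 to -53

Substituting into the A equation gives A = 4*U + 9.
R becomes 4*U + 9.
Substituting into the K equation gives K = -8*U - 45.
Linear in U, so extremes are at the endpoints: U = 1 gives K = -53; U = 5 gives K = -85.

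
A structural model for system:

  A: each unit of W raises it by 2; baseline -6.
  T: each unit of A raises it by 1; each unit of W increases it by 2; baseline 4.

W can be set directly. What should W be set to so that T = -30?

W = -7

Substituting into the T equation gives T = 4*W - 2.
Solve 4*W - 2 = -30: W = (-30 + 2) / 4 = -7.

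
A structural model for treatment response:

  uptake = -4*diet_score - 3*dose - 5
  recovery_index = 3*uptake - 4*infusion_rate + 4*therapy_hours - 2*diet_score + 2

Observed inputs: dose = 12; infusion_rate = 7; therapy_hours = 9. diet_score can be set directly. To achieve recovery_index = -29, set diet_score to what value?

Substituting into the uptake equation gives uptake = -4*diet_score - 41.
So recovery_index = -14*diet_score - 113.
Solve -14*diet_score - 113 = -29: diet_score = (-29 + 113) / -14 = -6.

diet_score = -6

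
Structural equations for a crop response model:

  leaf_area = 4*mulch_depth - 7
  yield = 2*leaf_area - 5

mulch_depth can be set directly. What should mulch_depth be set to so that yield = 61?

mulch_depth = 10

Substituting into the yield equation gives yield = 8*mulch_depth - 19.
Solve 8*mulch_depth - 19 = 61: mulch_depth = (61 + 19) / 8 = 10.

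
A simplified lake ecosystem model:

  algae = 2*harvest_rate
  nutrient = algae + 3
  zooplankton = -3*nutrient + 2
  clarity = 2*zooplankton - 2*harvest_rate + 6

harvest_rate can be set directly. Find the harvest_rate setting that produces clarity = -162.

harvest_rate = 11

Substituting into the nutrient equation gives nutrient = 2*harvest_rate + 3.
So zooplankton = -6*harvest_rate - 7.
Substituting into the clarity equation gives clarity = -14*harvest_rate - 8.
Solve -14*harvest_rate - 8 = -162: harvest_rate = (-162 + 8) / -14 = 11.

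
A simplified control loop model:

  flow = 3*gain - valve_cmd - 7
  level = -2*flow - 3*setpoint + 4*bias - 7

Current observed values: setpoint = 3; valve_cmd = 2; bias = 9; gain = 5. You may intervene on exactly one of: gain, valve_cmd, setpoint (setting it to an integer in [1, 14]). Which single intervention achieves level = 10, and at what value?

set valve_cmd = 3

Intervening on gain: level = -6*gain + 38. Reaching 10 requires gain = 14/3, not an integer.
Intervening on valve_cmd: with other inputs at their observed values, level = 2*valve_cmd + 4. Solving for 10 gives valve_cmd = 3, within [1, 14].
Intervening on setpoint: level = -3*setpoint + 17. Reaching 10 requires setpoint = 7/3, not an integer.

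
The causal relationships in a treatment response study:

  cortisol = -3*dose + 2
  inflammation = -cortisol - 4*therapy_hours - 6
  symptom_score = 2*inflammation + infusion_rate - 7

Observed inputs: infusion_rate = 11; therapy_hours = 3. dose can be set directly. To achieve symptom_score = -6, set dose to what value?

dose = 5

Substituting into the inflammation equation gives inflammation = 3*dose - 20.
Substituting into the symptom_score equation gives symptom_score = 6*dose - 36.
Solve 6*dose - 36 = -6: dose = (-6 + 36) / 6 = 5.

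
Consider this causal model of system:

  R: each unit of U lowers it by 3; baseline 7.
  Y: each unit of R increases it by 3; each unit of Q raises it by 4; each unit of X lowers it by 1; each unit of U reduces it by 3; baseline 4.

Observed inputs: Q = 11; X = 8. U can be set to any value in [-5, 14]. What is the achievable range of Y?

-107 to 121

Substituting into the Y equation gives Y = -12*U + 61.
Linear in U, so extremes are at the endpoints: U = -5 gives Y = 121; U = 14 gives Y = -107.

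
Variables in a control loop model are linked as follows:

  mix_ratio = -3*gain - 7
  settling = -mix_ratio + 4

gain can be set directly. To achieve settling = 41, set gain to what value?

gain = 10

Substituting into the settling equation gives settling = 3*gain + 11.
Solve 3*gain + 11 = 41: gain = (41 - 11) / 3 = 10.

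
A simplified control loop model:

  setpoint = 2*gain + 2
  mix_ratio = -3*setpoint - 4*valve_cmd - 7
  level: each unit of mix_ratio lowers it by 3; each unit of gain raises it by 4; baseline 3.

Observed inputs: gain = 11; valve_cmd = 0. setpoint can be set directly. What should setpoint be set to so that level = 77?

Intervening on setpoint fixes its value directly, overriding its dependence on gain.
Substituting into the mix_ratio equation gives mix_ratio = -3*setpoint - 7.
level becomes 9*setpoint + 68.
Solve 9*setpoint + 68 = 77: setpoint = (77 - 68) / 9 = 1.

setpoint = 1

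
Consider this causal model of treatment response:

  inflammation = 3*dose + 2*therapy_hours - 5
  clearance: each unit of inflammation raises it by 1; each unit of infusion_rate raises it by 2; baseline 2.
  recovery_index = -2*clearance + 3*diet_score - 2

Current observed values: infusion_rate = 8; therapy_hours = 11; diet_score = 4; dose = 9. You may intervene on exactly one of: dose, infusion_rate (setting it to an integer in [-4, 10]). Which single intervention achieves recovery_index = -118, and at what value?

set infusion_rate = 9

Intervening on dose: recovery_index = -6*dose - 60. Reaching -118 requires dose = 29/3, not an integer.
Intervening on infusion_rate: with other inputs at their observed values, recovery_index = -4*infusion_rate - 82. Solving for -118 gives infusion_rate = 9, within [-4, 10].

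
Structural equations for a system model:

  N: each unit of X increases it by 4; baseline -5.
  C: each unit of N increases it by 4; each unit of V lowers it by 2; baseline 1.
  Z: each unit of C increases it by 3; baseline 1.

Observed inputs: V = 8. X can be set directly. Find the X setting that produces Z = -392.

Substituting into the C equation gives C = 16*X - 35.
This gives Z = 48*X - 104.
Solve 48*X - 104 = -392: X = (-392 + 104) / 48 = -6.

X = -6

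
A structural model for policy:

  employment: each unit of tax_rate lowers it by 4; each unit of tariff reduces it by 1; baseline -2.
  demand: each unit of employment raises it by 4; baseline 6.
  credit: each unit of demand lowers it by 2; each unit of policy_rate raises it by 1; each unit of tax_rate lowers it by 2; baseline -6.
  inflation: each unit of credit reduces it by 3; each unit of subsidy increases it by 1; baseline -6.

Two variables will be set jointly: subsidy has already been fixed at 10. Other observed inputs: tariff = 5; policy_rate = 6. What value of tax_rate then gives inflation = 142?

tax_rate = -3

With subsidy held at 10:
Substituting into the employment equation gives employment = -4*tax_rate - 7.
This gives demand = -16*tax_rate - 22.
Substituting into the credit equation gives credit = 30*tax_rate + 44.
So inflation = -90*tax_rate - 128.
Solve -90*tax_rate - 128 = 142: tax_rate = (142 + 128) / -90 = -3.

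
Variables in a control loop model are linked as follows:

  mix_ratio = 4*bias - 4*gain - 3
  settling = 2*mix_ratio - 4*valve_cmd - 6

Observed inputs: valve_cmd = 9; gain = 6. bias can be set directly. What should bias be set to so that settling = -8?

Substituting into the mix_ratio equation gives mix_ratio = 4*bias - 27.
This gives settling = 8*bias - 96.
Solve 8*bias - 96 = -8: bias = (-8 + 96) / 8 = 11.

bias = 11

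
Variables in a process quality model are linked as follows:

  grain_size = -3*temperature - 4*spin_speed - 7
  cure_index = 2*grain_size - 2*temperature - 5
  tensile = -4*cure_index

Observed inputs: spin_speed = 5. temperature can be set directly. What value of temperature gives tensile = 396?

temperature = 5

Substituting into the grain_size equation gives grain_size = -3*temperature - 27.
Substituting into the cure_index equation gives cure_index = -8*temperature - 59.
So tensile = 32*temperature + 236.
Solve 32*temperature + 236 = 396: temperature = (396 - 236) / 32 = 5.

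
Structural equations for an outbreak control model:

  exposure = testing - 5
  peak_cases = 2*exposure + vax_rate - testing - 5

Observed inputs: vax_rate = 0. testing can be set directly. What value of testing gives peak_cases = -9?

Substituting into the peak_cases equation gives peak_cases = testing - 15.
Solve testing - 15 = -9: testing = (-9 + 15) / 1 = 6.

testing = 6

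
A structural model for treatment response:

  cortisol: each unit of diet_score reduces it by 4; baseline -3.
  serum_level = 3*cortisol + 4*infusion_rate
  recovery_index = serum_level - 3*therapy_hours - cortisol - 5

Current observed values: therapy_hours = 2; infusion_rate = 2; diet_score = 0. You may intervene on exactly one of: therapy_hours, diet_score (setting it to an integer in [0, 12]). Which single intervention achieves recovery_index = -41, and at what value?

Intervening on therapy_hours: recovery_index = -3*therapy_hours - 3. Reaching -41 requires therapy_hours = 38/3, not an integer.
Intervening on diet_score: with other inputs at their observed values, recovery_index = -8*diet_score - 9. Solving for -41 gives diet_score = 4, within [0, 12].

set diet_score = 4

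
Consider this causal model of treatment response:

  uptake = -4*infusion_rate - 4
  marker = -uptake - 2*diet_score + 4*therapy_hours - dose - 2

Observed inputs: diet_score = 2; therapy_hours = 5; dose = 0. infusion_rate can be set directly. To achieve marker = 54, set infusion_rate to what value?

Substituting into the marker equation gives marker = 4*infusion_rate + 18.
Solve 4*infusion_rate + 18 = 54: infusion_rate = (54 - 18) / 4 = 9.

infusion_rate = 9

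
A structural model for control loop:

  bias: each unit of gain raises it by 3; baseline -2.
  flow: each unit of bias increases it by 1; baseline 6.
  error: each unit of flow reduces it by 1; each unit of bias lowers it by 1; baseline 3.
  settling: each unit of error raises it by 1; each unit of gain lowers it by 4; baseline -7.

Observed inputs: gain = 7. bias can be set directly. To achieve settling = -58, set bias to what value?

Intervening on bias fixes its value directly, overriding its dependence on gain.
Substituting into the error equation gives error = -2*bias - 3.
Substituting into the settling equation gives settling = -2*bias - 38.
Solve -2*bias - 38 = -58: bias = (-58 + 38) / -2 = 10.

bias = 10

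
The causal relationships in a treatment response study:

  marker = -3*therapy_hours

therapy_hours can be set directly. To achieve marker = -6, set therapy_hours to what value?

therapy_hours = 2

Solve -3*therapy_hours = -6: therapy_hours = -6 / -3 = 2.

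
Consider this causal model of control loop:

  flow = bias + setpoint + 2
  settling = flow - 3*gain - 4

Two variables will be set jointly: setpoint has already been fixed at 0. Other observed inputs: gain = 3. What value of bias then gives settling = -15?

With setpoint held at 0:
Substituting into the flow equation gives flow = bias + 2.
So settling = bias - 11.
Solve bias - 11 = -15: bias = (-15 + 11) / 1 = -4.

bias = -4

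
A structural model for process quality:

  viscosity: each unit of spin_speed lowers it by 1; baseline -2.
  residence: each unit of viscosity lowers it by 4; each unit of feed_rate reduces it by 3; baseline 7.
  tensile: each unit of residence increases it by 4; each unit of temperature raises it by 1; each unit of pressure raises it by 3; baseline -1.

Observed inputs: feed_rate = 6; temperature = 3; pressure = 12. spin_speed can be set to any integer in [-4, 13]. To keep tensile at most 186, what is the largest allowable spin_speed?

Substituting into the residence equation gives residence = 4*spin_speed - 3.
So tensile = 16*spin_speed + 26.
Require 16*spin_speed + 26 ≤ 186, so spin_speed ≤ 10.
The largest integer in [-4, 13] satisfying this is 10.

spin_speed = 10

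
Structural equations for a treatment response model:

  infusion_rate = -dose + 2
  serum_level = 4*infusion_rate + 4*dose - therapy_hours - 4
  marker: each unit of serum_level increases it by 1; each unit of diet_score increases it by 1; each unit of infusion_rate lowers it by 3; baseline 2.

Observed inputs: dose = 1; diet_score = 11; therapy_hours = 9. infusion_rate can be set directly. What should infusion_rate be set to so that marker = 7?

Intervening on infusion_rate fixes its value directly, overriding its dependence on dose.
Substituting into the serum_level equation gives serum_level = 4*infusion_rate - 9.
Substituting into the marker equation gives marker = infusion_rate + 4.
Solve infusion_rate + 4 = 7: infusion_rate = (7 - 4) / 1 = 3.

infusion_rate = 3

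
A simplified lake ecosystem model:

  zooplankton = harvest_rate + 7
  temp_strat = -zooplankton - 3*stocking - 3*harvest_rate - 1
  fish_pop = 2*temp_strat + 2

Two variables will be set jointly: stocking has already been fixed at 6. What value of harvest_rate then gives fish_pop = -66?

With stocking held at 6:
Substituting into the temp_strat equation gives temp_strat = -4*harvest_rate - 26.
So fish_pop = -8*harvest_rate - 50.
Solve -8*harvest_rate - 50 = -66: harvest_rate = (-66 + 50) / -8 = 2.

harvest_rate = 2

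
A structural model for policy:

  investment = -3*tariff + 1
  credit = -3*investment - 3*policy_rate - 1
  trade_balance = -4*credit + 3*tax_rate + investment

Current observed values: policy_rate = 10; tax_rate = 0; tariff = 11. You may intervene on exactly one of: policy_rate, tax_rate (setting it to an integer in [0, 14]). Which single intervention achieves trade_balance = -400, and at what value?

set policy_rate = 1

Intervening on policy_rate: with other inputs at their observed values, trade_balance = 12*policy_rate - 412. Solving for -400 gives policy_rate = 1, within [0, 14].
Intervening on tax_rate: trade_balance = 3*tax_rate - 292. Reaching -400 requires tax_rate = -36, outside [0, 14].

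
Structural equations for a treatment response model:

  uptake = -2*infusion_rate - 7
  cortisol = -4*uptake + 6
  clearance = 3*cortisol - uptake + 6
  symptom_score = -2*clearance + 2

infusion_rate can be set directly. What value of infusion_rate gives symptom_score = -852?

Substituting into the cortisol equation gives cortisol = 8*infusion_rate + 34.
Substituting into the clearance equation gives clearance = 26*infusion_rate + 115.
This gives symptom_score = -52*infusion_rate - 228.
Solve -52*infusion_rate - 228 = -852: infusion_rate = (-852 + 228) / -52 = 12.

infusion_rate = 12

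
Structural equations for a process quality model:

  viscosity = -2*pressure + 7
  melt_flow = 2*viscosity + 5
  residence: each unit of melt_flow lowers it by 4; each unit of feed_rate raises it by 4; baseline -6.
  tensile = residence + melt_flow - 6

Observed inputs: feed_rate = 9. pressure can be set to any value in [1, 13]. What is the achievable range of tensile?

-21 to 123

Substituting into the melt_flow equation gives melt_flow = -4*pressure + 19.
Substituting into the residence equation gives residence = 16*pressure - 46.
Substituting into the tensile equation gives tensile = 12*pressure - 33.
Linear in pressure, so extremes are at the endpoints: pressure = 1 gives tensile = -21; pressure = 13 gives tensile = 123.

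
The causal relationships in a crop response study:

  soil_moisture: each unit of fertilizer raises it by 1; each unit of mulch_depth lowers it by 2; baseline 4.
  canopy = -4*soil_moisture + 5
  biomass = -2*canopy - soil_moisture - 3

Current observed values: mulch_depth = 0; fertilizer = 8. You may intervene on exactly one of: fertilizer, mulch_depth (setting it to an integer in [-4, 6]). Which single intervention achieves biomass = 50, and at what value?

Intervening on fertilizer: with other inputs at their observed values, biomass = 7*fertilizer + 15. Solving for 50 gives fertilizer = 5, within [-4, 6].
Intervening on mulch_depth: biomass = -14*mulch_depth + 71. Reaching 50 requires mulch_depth = 3/2, not an integer.

set fertilizer = 5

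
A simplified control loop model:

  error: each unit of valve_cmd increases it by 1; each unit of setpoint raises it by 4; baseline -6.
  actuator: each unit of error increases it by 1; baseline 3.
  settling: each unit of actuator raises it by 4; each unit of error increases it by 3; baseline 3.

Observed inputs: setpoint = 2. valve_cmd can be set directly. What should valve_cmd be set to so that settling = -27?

Substituting into the error equation gives error = valve_cmd + 2.
This gives actuator = valve_cmd + 5.
So settling = 7*valve_cmd + 29.
Solve 7*valve_cmd + 29 = -27: valve_cmd = (-27 - 29) / 7 = -8.

valve_cmd = -8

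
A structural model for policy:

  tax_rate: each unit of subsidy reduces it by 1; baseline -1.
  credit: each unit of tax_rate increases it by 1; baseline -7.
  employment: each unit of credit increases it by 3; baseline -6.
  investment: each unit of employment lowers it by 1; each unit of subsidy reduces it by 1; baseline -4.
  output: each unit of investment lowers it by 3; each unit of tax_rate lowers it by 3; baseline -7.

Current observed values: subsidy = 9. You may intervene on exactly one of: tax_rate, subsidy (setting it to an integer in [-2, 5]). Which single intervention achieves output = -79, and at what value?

Intervening on tax_rate: output = 6*tax_rate - 49. Reaching -79 requires tax_rate = -5, outside [-2, 5].
Intervening on subsidy: with other inputs at their observed values, output = -3*subsidy - 82. Solving for -79 gives subsidy = -1, within [-2, 5].

set subsidy = -1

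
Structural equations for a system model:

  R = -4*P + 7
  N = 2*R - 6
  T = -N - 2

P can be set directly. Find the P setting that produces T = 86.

P = 12

Substituting into the N equation gives N = -8*P + 8.
Substituting into the T equation gives T = 8*P - 10.
Solve 8*P - 10 = 86: P = (86 + 10) / 8 = 12.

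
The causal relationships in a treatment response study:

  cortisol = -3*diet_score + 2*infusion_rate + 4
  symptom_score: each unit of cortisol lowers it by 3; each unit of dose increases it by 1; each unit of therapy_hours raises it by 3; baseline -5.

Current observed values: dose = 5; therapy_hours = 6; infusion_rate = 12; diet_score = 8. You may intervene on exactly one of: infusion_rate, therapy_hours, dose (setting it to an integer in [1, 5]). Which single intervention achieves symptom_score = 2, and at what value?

set dose = 1

Intervening on infusion_rate: symptom_score = -6*infusion_rate + 78. Reaching 2 requires infusion_rate = 38/3, not an integer.
Intervening on therapy_hours: symptom_score = 3*therapy_hours - 12. Reaching 2 requires therapy_hours = 14/3, not an integer.
Intervening on dose: with other inputs at their observed values, symptom_score = dose + 1. Solving for 2 gives dose = 1, within [1, 5].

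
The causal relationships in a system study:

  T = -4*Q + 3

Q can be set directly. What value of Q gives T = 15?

Q = -3

Solve -4*Q + 3 = 15: Q = (15 - 3) / -4 = -3.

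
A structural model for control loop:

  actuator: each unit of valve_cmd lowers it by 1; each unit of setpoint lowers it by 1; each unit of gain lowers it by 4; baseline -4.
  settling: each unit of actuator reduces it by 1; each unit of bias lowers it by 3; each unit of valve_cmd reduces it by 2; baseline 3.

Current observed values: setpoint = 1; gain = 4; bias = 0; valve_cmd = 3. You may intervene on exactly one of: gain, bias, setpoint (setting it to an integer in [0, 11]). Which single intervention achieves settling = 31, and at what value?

set setpoint = 11

Intervening on gain: settling = 4*gain + 5. Reaching 31 requires gain = 13/2, not an integer.
Intervening on bias: settling = -3*bias + 21. Reaching 31 requires bias = -10/3, not an integer.
Intervening on setpoint: with other inputs at their observed values, settling = setpoint + 20. Solving for 31 gives setpoint = 11, within [0, 11].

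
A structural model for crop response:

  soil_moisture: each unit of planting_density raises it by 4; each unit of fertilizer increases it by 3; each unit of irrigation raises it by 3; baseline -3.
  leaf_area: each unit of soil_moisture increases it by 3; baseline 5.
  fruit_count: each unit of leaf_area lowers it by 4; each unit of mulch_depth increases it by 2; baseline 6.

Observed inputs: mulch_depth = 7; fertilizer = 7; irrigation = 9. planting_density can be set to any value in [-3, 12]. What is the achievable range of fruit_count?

-1116 to -396

Substituting into the soil_moisture equation gives soil_moisture = 4*planting_density + 45.
Substituting into the leaf_area equation gives leaf_area = 12*planting_density + 140.
Substituting into the fruit_count equation gives fruit_count = -48*planting_density - 540.
Linear in planting_density, so extremes are at the endpoints: planting_density = -3 gives fruit_count = -396; planting_density = 12 gives fruit_count = -1116.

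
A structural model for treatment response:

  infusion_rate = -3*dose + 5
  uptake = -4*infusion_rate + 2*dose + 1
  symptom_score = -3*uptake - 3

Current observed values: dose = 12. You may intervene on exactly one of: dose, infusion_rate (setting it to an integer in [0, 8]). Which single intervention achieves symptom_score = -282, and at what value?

set dose = 8

Intervening on dose: with other inputs at their observed values, symptom_score = -42*dose + 54. Solving for -282 gives dose = 8, within [0, 8].
Intervening on infusion_rate: symptom_score = 12*infusion_rate - 78. Reaching -282 requires infusion_rate = -17, outside [0, 8].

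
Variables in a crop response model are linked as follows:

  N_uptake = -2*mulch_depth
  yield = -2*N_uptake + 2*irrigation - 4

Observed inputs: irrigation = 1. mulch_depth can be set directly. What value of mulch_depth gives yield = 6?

Substituting into the yield equation gives yield = 4*mulch_depth - 2.
Solve 4*mulch_depth - 2 = 6: mulch_depth = (6 + 2) / 4 = 2.

mulch_depth = 2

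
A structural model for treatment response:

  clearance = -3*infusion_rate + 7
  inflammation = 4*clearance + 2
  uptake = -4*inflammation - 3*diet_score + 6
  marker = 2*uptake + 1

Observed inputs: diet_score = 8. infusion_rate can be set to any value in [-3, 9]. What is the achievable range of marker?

Substituting into the inflammation equation gives inflammation = -12*infusion_rate + 30.
So uptake = 48*infusion_rate - 138.
marker becomes 96*infusion_rate - 275.
Linear in infusion_rate, so extremes are at the endpoints: infusion_rate = -3 gives marker = -563; infusion_rate = 9 gives marker = 589.

-563 to 589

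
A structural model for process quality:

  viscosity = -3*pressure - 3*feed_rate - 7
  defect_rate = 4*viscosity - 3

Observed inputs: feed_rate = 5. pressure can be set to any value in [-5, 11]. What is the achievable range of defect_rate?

-223 to -31

Substituting into the viscosity equation gives viscosity = -3*pressure - 22.
Substituting into the defect_rate equation gives defect_rate = -12*pressure - 91.
Linear in pressure, so extremes are at the endpoints: pressure = -5 gives defect_rate = -31; pressure = 11 gives defect_rate = -223.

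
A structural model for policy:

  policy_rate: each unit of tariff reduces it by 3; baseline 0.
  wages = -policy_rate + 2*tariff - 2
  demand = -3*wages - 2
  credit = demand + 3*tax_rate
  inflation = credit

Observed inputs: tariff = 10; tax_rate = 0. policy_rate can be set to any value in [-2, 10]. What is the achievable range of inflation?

-62 to -26

Intervening on policy_rate fixes its value directly, overriding its dependence on tariff.
Substituting into the wages equation gives wages = -policy_rate + 18.
Substituting into the demand equation gives demand = 3*policy_rate - 56.
This gives credit = 3*policy_rate - 56.
This gives inflation = 3*policy_rate - 56.
Linear in policy_rate, so extremes are at the endpoints: policy_rate = -2 gives inflation = -62; policy_rate = 10 gives inflation = -26.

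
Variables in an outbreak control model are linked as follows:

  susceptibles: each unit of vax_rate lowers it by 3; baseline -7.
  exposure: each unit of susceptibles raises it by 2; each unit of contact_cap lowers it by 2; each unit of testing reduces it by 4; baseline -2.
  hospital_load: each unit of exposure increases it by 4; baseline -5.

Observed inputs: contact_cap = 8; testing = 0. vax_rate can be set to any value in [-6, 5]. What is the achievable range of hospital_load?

Substituting into the exposure equation gives exposure = -6*vax_rate - 32.
hospital_load becomes -24*vax_rate - 133.
Linear in vax_rate, so extremes are at the endpoints: vax_rate = -6 gives hospital_load = 11; vax_rate = 5 gives hospital_load = -253.

-253 to 11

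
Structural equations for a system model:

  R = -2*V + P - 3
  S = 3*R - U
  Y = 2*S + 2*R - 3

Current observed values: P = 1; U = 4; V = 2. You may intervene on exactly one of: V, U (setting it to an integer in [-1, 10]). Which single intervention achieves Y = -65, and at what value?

Intervening on V: Y = -16*V - 27. Reaching -65 requires V = 19/8, not an integer.
Intervening on U: with other inputs at their observed values, Y = -2*U - 51. Solving for -65 gives U = 7, within [-1, 10].

set U = 7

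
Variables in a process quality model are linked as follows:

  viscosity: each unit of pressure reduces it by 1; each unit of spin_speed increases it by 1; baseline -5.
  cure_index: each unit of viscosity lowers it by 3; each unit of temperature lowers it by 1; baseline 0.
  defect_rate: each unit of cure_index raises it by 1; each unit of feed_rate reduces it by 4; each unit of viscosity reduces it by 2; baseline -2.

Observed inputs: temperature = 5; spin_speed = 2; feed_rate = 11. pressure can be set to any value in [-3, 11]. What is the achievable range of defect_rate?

-51 to 19

Substituting into the viscosity equation gives viscosity = -pressure - 3.
This gives cure_index = 3*pressure + 4.
Substituting into the defect_rate equation gives defect_rate = 5*pressure - 36.
Linear in pressure, so extremes are at the endpoints: pressure = -3 gives defect_rate = -51; pressure = 11 gives defect_rate = 19.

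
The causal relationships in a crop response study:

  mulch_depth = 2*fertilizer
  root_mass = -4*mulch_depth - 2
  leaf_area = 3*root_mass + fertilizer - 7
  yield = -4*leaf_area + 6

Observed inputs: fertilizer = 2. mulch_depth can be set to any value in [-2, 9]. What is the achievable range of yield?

-46 to 482

Intervening on mulch_depth fixes its value directly, overriding its dependence on fertilizer.
Substituting into the leaf_area equation gives leaf_area = -12*mulch_depth - 11.
Substituting into the yield equation gives yield = 48*mulch_depth + 50.
Linear in mulch_depth, so extremes are at the endpoints: mulch_depth = -2 gives yield = -46; mulch_depth = 9 gives yield = 482.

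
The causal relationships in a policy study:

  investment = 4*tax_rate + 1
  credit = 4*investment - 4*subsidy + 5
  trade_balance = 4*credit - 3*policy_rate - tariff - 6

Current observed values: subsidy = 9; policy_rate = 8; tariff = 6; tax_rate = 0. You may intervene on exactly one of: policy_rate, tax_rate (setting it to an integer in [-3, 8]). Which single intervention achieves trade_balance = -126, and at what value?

set policy_rate = 2

Intervening on policy_rate: with other inputs at their observed values, trade_balance = -3*policy_rate - 120. Solving for -126 gives policy_rate = 2, within [-3, 8].
Intervening on tax_rate: trade_balance = 64*tax_rate - 144. Reaching -126 requires tax_rate = 9/32, not an integer.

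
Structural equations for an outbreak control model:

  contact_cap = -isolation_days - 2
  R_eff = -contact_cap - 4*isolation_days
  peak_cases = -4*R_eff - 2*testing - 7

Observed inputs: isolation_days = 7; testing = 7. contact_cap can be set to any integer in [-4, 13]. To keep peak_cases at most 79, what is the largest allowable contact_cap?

Intervening on contact_cap fixes its value directly, overriding its dependence on isolation_days.
Substituting into the R_eff equation gives R_eff = -contact_cap - 28.
Substituting into the peak_cases equation gives peak_cases = 4*contact_cap + 91.
Require 4*contact_cap + 91 ≤ 79, so contact_cap ≤ -3.
The largest integer in [-4, 13] satisfying this is -3.

contact_cap = -3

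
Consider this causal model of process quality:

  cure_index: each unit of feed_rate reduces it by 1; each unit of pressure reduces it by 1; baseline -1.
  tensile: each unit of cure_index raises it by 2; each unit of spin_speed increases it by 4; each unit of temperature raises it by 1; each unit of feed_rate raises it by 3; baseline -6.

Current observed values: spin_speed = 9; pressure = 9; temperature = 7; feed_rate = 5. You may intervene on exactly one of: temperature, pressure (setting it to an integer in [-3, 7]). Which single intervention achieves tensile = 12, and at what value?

set temperature = -3

Intervening on temperature: with other inputs at their observed values, tensile = temperature + 15. Solving for 12 gives temperature = -3, within [-3, 7].
Intervening on pressure: tensile = -2*pressure + 40. Reaching 12 requires pressure = 14, outside [-3, 7].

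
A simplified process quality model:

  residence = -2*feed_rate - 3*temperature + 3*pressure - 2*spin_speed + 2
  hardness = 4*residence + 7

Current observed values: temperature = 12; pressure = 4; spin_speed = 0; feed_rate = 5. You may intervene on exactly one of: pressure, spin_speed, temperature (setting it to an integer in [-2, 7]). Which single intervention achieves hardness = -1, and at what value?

Intervening on pressure: hardness = 12*pressure - 169. Reaching -1 requires pressure = 14, outside [-2, 7].
Intervening on spin_speed: hardness = -8*spin_speed - 121. Reaching -1 requires spin_speed = -15, outside [-2, 7].
Intervening on temperature: with other inputs at their observed values, hardness = -12*temperature + 23. Solving for -1 gives temperature = 2, within [-2, 7].

set temperature = 2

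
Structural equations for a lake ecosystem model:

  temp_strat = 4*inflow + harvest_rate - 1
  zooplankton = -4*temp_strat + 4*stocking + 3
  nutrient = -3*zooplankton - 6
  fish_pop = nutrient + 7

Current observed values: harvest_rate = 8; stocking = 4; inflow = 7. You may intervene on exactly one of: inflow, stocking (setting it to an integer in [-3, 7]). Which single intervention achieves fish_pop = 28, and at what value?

set inflow = 0

Intervening on inflow: with other inputs at their observed values, fish_pop = 48*inflow + 28. Solving for 28 gives inflow = 0, within [-3, 7].
Intervening on stocking: fish_pop = -12*stocking + 412. Reaching 28 requires stocking = 32, outside [-3, 7].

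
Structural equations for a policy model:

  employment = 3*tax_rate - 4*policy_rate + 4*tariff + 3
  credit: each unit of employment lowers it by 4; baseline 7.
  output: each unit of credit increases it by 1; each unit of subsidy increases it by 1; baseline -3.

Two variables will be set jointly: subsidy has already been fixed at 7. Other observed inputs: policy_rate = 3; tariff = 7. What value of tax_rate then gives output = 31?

tax_rate = -8

With subsidy held at 7:
Substituting into the employment equation gives employment = 3*tax_rate + 19.
Substituting into the credit equation gives credit = -12*tax_rate - 69.
This gives output = -12*tax_rate - 65.
Solve -12*tax_rate - 65 = 31: tax_rate = (31 + 65) / -12 = -8.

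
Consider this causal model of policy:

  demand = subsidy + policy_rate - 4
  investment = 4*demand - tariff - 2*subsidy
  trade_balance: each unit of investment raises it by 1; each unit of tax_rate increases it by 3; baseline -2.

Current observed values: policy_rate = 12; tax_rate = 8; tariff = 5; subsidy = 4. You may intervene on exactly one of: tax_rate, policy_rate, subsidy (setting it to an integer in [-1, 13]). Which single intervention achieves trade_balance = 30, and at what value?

Intervening on tax_rate: with other inputs at their observed values, trade_balance = 3*tax_rate + 33. Solving for 30 gives tax_rate = -1, within [-1, 13].
Intervening on policy_rate: trade_balance = 4*policy_rate + 9. Reaching 30 requires policy_rate = 21/4, not an integer.
Intervening on subsidy: trade_balance = 2*subsidy + 49. Reaching 30 requires subsidy = -19/2, not an integer.

set tax_rate = -1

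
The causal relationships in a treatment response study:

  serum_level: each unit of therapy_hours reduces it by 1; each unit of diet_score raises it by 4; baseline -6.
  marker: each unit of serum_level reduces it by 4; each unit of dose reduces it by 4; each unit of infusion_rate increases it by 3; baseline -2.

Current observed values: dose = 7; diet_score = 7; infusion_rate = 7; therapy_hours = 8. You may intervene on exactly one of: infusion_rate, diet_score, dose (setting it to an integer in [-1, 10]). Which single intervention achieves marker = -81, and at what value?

set diet_score = 8

Intervening on infusion_rate: marker = 3*infusion_rate - 86. Reaching -81 requires infusion_rate = 5/3, not an integer.
Intervening on diet_score: with other inputs at their observed values, marker = -16*diet_score + 47. Solving for -81 gives diet_score = 8, within [-1, 10].
Intervening on dose: marker = -4*dose - 37. Reaching -81 requires dose = 11, outside [-1, 10].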